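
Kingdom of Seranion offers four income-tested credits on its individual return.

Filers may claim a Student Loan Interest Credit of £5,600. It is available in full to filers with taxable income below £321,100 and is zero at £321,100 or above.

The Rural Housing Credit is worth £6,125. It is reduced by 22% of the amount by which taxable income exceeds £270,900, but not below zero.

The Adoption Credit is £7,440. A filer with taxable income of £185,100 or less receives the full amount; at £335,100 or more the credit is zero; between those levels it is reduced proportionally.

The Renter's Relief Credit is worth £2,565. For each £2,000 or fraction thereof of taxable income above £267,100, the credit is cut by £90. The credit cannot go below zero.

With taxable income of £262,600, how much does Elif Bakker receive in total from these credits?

£17,886

Student Loan Interest Credit: £262,600 is below the £321,100 cutoff, so the full £5,600 applies.
Rural Housing Credit: £262,600 is at or below the £270,900 threshold, so the full £6,125 applies.
Adoption Credit: £262,600 is £77,500 into a £150,000 phase-out range, leaving 72,500/150,000 of the credit: £7,440 × 72,500/150,000 = £3,596.
Renter's Relief Credit: £262,600 is at or below the £267,100 threshold, so the full £2,565 applies.
Total: £5,600 + £6,125 + £3,596 + £2,565 = £17,886.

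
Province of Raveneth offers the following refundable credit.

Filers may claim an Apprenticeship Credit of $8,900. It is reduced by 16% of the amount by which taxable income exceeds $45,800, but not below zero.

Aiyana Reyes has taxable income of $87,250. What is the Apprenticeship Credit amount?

$2,268

Apprenticeship Credit: 16% of the $41,450 excess over $45,800 is $6,632; credit = $8,900 − $6,632 = $2,268.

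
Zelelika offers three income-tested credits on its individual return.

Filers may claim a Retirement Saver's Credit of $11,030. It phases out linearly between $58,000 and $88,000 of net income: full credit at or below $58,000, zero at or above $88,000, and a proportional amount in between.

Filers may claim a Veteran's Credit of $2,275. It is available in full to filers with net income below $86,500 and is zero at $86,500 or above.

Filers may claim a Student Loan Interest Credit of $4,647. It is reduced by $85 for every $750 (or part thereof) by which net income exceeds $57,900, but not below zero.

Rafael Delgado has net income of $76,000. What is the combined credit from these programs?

$9,209

Retirement Saver's Credit: $76,000 is $18,000 into a $30,000 phase-out range, leaving 12,000/30,000 of the credit: $11,030 × 12,000/30,000 = $4,412.
Veteran's Credit: $76,000 is below the $86,500 cutoff, so the full $2,275 applies.
Student Loan Interest Credit: income exceeds $57,900 by $18,100, which is 25 full-or-partial $750 increments; reduction = 25 × $85 = $2,125, leaving $2,522.
Total: $4,412 + $2,275 + $2,522 = $9,209.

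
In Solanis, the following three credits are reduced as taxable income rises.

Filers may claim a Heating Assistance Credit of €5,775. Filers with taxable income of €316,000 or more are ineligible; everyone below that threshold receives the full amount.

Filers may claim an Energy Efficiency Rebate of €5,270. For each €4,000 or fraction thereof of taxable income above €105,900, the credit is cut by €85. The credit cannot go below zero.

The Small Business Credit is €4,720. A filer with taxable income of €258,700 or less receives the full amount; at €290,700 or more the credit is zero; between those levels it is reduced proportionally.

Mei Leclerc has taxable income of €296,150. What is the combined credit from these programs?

Heating Assistance Credit: €296,150 is below the €316,000 cutoff, so the full €5,775 applies.
Energy Efficiency Rebate: income exceeds €105,900 by €190,250, which is 48 full-or-partial €4,000 increments; reduction = 48 × €85 = €4,080, leaving €1,190.
Small Business Credit: €296,150 is at or above €290,700, so the credit is €0.
Total: €5,775 + €1,190 + €0 = €6,965.

€6,965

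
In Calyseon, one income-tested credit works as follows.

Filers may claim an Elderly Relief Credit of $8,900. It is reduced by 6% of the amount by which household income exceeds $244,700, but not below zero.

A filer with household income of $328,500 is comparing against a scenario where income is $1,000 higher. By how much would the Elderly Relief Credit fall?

At $328,500 — 6% of the $83,800 excess over $244,700 is $5,028; credit = $8,900 − $5,028 = $3,872.
At $329,500 — 6% of the $84,800 excess over $244,700 is $5,088; credit = $8,900 − $5,088 = $3,812.
Lost: $3,872 − $3,812 = $60.

$60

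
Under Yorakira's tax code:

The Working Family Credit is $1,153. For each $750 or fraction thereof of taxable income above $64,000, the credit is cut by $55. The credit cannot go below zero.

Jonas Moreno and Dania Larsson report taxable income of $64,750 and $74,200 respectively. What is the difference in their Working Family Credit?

$715

Jonas ($64,750): Working Family Credit: income exceeds $64,000 by $750, which is 1 full-or-partial $750 increment; reduction = 1 × $55 = $55, leaving $1,098.
Dania ($74,200): Working Family Credit: income exceeds $64,000 by $10,200, which is 14 full-or-partial $750 increments; reduction = 14 × $55 = $770, leaving $383.
Difference: |$1,098 − $383| = $715.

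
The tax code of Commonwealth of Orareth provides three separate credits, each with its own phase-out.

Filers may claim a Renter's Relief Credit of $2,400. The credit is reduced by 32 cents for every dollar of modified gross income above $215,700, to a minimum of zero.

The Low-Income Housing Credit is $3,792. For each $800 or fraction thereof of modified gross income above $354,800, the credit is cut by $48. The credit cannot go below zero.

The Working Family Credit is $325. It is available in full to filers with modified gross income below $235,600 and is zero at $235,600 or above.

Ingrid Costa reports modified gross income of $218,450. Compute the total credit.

$5,637

Renter's Relief Credit: 32% of the $2,750 excess over $215,700 is $880; credit = $2,400 − $880 = $1,520.
Low-Income Housing Credit: $218,450 is at or below the $354,800 threshold, so the full $3,792 applies.
Working Family Credit: $218,450 is below the $235,600 cutoff, so the full $325 applies.
Total: $1,520 + $3,792 + $325 = $5,637.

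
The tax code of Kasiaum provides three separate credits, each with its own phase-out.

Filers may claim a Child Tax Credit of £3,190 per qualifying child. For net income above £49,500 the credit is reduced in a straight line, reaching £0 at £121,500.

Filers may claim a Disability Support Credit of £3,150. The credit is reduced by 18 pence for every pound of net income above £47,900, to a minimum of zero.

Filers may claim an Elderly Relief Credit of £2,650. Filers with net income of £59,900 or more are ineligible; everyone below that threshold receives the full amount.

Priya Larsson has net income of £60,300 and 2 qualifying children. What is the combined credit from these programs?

£6,341

Child Tax Credit: base = 2 × £3,190 = £6,380. £60,300 is £10,800 into a £72,000 phase-out range, leaving 61,200/72,000 of the credit: £6,380 × 61,200/72,000 = £5,423.
Disability Support Credit: 18% of the £12,400 excess over £47,900 is £2,232; credit = £3,150 − £2,232 = £918.
Elderly Relief Credit: £60,300 meets or exceeds the £59,900 cutoff, so the credit is £0.
Total: £5,423 + £918 + £0 = £6,341.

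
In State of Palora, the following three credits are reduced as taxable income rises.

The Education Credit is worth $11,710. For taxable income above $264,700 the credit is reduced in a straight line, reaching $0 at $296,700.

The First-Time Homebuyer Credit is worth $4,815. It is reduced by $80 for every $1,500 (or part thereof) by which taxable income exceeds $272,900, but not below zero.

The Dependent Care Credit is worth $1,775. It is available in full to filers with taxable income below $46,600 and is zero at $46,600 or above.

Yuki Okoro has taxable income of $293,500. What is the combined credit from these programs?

Education Credit: $293,500 is $28,800 into a $32,000 phase-out range, leaving 3,200/32,000 of the credit: $11,710 × 3,200/32,000 = $1,171.
First-Time Homebuyer Credit: income exceeds $272,900 by $20,600, which is 14 full-or-partial $1,500 increments; reduction = 14 × $80 = $1,120, leaving $3,695.
Dependent Care Credit: $293,500 meets or exceeds the $46,600 cutoff, so the credit is $0.
Total: $1,171 + $3,695 + $0 = $4,866.

$4,866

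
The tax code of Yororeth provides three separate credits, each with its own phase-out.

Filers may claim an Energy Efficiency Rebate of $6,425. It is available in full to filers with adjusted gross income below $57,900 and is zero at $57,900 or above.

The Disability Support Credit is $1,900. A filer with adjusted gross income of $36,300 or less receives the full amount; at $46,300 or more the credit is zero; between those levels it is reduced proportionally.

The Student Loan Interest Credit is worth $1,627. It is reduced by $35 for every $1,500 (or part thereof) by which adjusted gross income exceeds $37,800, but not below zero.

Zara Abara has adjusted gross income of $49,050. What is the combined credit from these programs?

$7,772

Energy Efficiency Rebate: $49,050 is below the $57,900 cutoff, so the full $6,425 applies.
Disability Support Credit: $49,050 is at or above $46,300, so the credit is $0.
Student Loan Interest Credit: income exceeds $37,800 by $11,250, which is 8 full-or-partial $1,500 increments; reduction = 8 × $35 = $280, leaving $1,347.
Total: $6,425 + $0 + $1,347 = $7,772.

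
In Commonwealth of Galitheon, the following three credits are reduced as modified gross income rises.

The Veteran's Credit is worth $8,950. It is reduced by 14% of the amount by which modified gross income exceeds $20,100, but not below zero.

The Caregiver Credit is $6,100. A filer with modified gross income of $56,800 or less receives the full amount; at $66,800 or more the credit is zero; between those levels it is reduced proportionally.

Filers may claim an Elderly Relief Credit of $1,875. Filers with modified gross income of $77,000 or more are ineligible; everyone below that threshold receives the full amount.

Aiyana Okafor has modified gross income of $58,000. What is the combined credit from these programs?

Veteran's Credit: 14% of the $37,900 excess over $20,100 is $5,306; credit = $8,950 − $5,306 = $3,644.
Caregiver Credit: $58,000 is $1,200 into a $10,000 phase-out range, leaving 8,800/10,000 of the credit: $6,100 × 8,800/10,000 = $5,368.
Elderly Relief Credit: $58,000 is below the $77,000 cutoff, so the full $1,875 applies.
Total: $3,644 + $5,368 + $1,875 = $10,887.

$10,887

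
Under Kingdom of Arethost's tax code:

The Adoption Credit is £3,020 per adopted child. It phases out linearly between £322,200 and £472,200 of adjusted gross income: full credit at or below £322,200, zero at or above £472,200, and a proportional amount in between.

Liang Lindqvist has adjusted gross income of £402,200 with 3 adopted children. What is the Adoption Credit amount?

£4,228

Adoption Credit: base = 3 × £3,020 = £9,060. £402,200 is £80,000 into a £150,000 phase-out range, leaving 70,000/150,000 of the credit: £9,060 × 70,000/150,000 = £4,228.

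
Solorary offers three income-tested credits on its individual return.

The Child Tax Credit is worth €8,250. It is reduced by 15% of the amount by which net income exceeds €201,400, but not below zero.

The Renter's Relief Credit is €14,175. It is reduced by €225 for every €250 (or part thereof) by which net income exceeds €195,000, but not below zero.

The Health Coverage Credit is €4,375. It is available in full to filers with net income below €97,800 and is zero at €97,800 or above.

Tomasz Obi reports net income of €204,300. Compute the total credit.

Child Tax Credit: 15% of the €2,900 excess over €201,400 is €435; credit = €8,250 − €435 = €7,815.
Renter's Relief Credit: income exceeds €195,000 by €9,300, which is 38 full-or-partial €250 increments; reduction = 38 × €225 = €8,550, leaving €5,625.
Health Coverage Credit: €204,300 meets or exceeds the €97,800 cutoff, so the credit is €0.
Total: €7,815 + €5,625 + €0 = €13,440.

€13,440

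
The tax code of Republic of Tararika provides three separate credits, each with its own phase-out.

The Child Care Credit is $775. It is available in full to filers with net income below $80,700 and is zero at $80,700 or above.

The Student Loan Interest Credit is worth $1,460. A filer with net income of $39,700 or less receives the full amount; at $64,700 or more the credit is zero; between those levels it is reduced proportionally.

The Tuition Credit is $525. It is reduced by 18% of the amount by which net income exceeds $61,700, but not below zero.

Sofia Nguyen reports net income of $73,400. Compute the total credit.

Child Care Credit: $73,400 is below the $80,700 cutoff, so the full $775 applies.
Student Loan Interest Credit: $73,400 is at or above $64,700, so the credit is $0.
Tuition Credit: 18% of the $11,700 excess over $61,700 is $2,106 ≥ base, so the credit is $0.
Total: $775 + $0 + $0 = $775.

$775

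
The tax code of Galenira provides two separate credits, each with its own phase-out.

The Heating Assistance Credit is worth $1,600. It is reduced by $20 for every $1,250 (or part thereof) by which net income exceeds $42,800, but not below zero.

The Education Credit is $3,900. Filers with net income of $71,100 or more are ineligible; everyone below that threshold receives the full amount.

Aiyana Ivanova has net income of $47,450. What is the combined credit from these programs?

$5,420

Heating Assistance Credit: income exceeds $42,800 by $4,650, which is 4 full-or-partial $1,250 increments; reduction = 4 × $20 = $80, leaving $1,520.
Education Credit: $47,450 is below the $71,100 cutoff, so the full $3,900 applies.
Total: $1,520 + $3,900 = $5,420.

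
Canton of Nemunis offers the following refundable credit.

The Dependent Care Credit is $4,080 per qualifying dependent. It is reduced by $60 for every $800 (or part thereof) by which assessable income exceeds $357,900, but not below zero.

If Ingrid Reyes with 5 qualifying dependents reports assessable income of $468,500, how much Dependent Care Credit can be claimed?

Dependent Care Credit: base = 5 × $4,080 = $20,400. income exceeds $357,900 by $110,600, which is 139 full-or-partial $800 increments; reduction = 139 × $60 = $8,340, leaving $12,060.

$12,060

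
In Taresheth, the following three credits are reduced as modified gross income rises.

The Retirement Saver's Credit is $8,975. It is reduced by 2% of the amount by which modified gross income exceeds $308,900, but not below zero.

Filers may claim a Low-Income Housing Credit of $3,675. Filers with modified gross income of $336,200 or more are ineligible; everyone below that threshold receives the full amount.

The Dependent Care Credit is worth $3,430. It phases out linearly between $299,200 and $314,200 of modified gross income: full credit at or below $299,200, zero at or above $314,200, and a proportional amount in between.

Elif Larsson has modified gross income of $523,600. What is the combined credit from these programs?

$4,681

Retirement Saver's Credit: 2% of the $214,700 excess over $308,900 is $4,294; credit = $8,975 − $4,294 = $4,681.
Low-Income Housing Credit: $523,600 meets or exceeds the $336,200 cutoff, so the credit is $0.
Dependent Care Credit: $523,600 is at or above $314,200, so the credit is $0.
Total: $4,681 + $0 + $0 = $4,681.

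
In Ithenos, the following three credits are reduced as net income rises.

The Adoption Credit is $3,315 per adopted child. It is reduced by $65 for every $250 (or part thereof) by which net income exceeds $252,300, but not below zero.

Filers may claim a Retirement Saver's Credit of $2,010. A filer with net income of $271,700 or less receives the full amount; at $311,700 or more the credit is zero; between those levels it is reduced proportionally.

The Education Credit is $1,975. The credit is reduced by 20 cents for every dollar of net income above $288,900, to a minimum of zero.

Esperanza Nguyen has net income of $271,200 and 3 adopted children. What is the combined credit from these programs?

$8,990

Adoption Credit: base = 3 × $3,315 = $9,945. income exceeds $252,300 by $18,900, which is 76 full-or-partial $250 increments; reduction = 76 × $65 = $4,940, leaving $5,005.
Retirement Saver's Credit: $271,200 is at or below the $271,700 threshold, so the full $2,010 applies.
Education Credit: $271,200 is at or below the $288,900 threshold, so the full $1,975 applies.
Total: $5,005 + $2,010 + $1,975 = $8,990.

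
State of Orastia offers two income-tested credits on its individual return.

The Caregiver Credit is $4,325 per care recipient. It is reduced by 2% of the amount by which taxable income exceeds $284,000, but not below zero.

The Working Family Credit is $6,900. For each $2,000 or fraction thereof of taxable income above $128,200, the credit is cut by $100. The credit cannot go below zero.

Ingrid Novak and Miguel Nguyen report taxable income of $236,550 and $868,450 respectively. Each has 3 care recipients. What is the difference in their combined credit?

Ingrid ($236,550): Caregiver Credit: base = 3 × $4,325 = $12,975. $236,550 is at or below the $284,000 threshold, so the full $12,975 applies. Working Family Credit: income exceeds $128,200 by $108,350, which is 55 full-or-partial $2,000 increments; reduction = 55 × $100 = $5,500, leaving $1,400. total $12,975 + $1,400 = $14,375
Miguel ($868,450): Caregiver Credit: base = 3 × $4,325 = $12,975. 2% of the $584,450 excess over $284,000 is $11,689; credit = $12,975 − $11,689 = $1,286. Working Family Credit: income exceeds $128,200 by $740,250 → 371 increments × $100 = $37,100 ≥ base, so the credit is $0. total $1,286 + $0 = $1,286
Difference: |$14,375 − $1,286| = $13,089.

$13,089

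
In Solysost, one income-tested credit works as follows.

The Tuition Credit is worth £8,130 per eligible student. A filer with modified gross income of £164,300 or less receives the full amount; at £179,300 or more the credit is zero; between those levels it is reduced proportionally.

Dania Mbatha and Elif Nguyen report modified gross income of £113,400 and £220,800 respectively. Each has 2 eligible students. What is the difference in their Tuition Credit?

£16,260

Dania (£113,400): Tuition Credit: base = 2 × £8,130 = £16,260. £113,400 is at or below the £164,300 threshold, so the full £16,260 applies.
Elif (£220,800): Tuition Credit: base = 2 × £8,130 = £16,260. £220,800 is at or above £179,300, so the credit is £0.
Difference: |£16,260 − £0| = £16,260.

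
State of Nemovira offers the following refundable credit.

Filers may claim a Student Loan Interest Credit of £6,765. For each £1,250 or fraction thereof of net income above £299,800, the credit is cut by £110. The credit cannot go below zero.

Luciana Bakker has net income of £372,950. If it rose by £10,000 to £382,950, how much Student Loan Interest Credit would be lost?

£275

At £372,950 — income exceeds £299,800 by £73,150, which is 59 full-or-partial £1,250 increments; reduction = 59 × £110 = £6,490, leaving £275.
At £382,950 — income exceeds £299,800 by £83,150 → 67 increments × £110 = £7,370 ≥ base, so the credit is £0.
Lost: £275 − £0 = £275.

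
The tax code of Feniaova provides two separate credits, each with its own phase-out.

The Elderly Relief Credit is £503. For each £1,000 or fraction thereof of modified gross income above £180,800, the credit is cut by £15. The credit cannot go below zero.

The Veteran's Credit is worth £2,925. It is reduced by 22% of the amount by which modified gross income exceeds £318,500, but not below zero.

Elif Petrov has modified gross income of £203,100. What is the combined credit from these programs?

£3,083

Elderly Relief Credit: income exceeds £180,800 by £22,300, which is 23 full-or-partial £1,000 increments; reduction = 23 × £15 = £345, leaving £158.
Veteran's Credit: £203,100 is at or below the £318,500 threshold, so the full £2,925 applies.
Total: £158 + £2,925 = £3,083.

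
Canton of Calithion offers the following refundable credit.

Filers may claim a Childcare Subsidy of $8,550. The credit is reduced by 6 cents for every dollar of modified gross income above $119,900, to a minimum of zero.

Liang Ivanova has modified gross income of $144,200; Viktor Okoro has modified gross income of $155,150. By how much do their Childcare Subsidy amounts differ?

Liang ($144,200): Childcare Subsidy: 6% of the $24,300 excess over $119,900 is $1,458; credit = $8,550 − $1,458 = $7,092.
Viktor ($155,150): Childcare Subsidy: 6% of the $35,250 excess over $119,900 is $2,115; credit = $8,550 − $2,115 = $6,435.
Difference: |$7,092 − $6,435| = $657.

$657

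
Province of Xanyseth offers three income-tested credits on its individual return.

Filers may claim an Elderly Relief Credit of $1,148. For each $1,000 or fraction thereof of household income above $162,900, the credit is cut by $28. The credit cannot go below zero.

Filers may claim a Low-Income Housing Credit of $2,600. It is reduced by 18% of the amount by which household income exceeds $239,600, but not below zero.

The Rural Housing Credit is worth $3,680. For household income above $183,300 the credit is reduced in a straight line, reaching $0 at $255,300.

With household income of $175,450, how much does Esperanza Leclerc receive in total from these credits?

$7,064

Elderly Relief Credit: income exceeds $162,900 by $12,550, which is 13 full-or-partial $1,000 increments; reduction = 13 × $28 = $364, leaving $784.
Low-Income Housing Credit: $175,450 is at or below the $239,600 threshold, so the full $2,600 applies.
Rural Housing Credit: $175,450 is at or below the $183,300 threshold, so the full $3,680 applies.
Total: $784 + $2,600 + $3,680 = $7,064.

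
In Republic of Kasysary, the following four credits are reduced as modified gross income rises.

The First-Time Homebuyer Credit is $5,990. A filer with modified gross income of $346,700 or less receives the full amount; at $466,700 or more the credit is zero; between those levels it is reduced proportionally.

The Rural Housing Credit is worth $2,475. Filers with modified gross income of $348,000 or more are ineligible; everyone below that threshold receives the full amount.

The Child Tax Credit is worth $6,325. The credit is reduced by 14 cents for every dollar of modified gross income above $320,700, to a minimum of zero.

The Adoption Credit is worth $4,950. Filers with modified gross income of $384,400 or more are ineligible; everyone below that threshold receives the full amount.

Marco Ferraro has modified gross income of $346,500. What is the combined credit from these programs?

$16,128

First-Time Homebuyer Credit: $346,500 is at or below the $346,700 threshold, so the full $5,990 applies.
Rural Housing Credit: $346,500 is below the $348,000 cutoff, so the full $2,475 applies.
Child Tax Credit: 14% of the $25,800 excess over $320,700 is $3,612; credit = $6,325 − $3,612 = $2,713.
Adoption Credit: $346,500 is below the $384,400 cutoff, so the full $4,950 applies.
Total: $5,990 + $2,475 + $2,713 + $4,950 = $16,128.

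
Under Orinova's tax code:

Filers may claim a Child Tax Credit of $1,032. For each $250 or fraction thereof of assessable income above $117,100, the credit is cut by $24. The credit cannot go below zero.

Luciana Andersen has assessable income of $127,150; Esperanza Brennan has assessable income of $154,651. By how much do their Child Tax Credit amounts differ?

$48

Luciana ($127,150): Child Tax Credit: income exceeds $117,100 by $10,050, which is 41 full-or-partial $250 increments; reduction = 41 × $24 = $984, leaving $48.
Esperanza ($154,651): Child Tax Credit: income exceeds $117,100 by $37,551 → 151 increments × $24 = $3,624 ≥ base, so the credit is $0.
Difference: |$48 − $0| = $48.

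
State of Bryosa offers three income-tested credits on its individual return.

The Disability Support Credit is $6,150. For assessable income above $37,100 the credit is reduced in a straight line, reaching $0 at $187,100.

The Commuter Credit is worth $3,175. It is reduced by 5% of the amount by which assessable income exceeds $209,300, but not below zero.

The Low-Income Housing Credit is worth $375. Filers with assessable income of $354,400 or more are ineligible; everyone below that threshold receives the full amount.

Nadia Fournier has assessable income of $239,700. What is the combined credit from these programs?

$2,030

Disability Support Credit: $239,700 is at or above $187,100, so the credit is $0.
Commuter Credit: 5% of the $30,400 excess over $209,300 is $1,520; credit = $3,175 − $1,520 = $1,655.
Low-Income Housing Credit: $239,700 is below the $354,400 cutoff, so the full $375 applies.
Total: $0 + $1,655 + $375 = $2,030.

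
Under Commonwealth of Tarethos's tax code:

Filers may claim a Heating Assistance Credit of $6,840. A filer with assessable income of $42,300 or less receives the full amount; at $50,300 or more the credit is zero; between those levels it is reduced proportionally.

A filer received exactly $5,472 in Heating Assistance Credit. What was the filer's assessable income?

$43,900

$5,472 is 5,472/6,840 of the full $6,840, so 1,368/6,840 of the $8,000 range has been used: income = $42,300 + $8,000 × 1,368/6,840 = $43,900.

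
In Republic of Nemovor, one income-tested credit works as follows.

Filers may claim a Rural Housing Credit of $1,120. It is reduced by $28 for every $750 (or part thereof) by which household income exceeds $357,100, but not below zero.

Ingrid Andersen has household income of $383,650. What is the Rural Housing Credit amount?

Rural Housing Credit: income exceeds $357,100 by $26,550, which is 36 full-or-partial $750 increments; reduction = 36 × $28 = $1,008, leaving $112.

$112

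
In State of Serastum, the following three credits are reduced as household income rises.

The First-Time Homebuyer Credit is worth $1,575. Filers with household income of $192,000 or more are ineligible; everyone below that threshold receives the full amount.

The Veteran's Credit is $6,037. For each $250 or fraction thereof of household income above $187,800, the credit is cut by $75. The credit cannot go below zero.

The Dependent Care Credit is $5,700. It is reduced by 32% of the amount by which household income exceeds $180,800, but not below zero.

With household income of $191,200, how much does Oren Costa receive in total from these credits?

First-Time Homebuyer Credit: $191,200 is below the $192,000 cutoff, so the full $1,575 applies.
Veteran's Credit: income exceeds $187,800 by $3,400, which is 14 full-or-partial $250 increments; reduction = 14 × $75 = $1,050, leaving $4,987.
Dependent Care Credit: 32% of the $10,400 excess over $180,800 is $3,328; credit = $5,700 − $3,328 = $2,372.
Total: $1,575 + $4,987 + $2,372 = $8,934.

$8,934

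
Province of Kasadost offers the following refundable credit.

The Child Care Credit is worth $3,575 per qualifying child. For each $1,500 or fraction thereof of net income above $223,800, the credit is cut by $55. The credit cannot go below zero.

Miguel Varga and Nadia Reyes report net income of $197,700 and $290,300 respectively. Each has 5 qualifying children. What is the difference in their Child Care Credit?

Miguel ($197,700): Child Care Credit: base = 5 × $3,575 = $17,875. $197,700 is at or below the $223,800 threshold, so the full $17,875 applies.
Nadia ($290,300): Child Care Credit: base = 5 × $3,575 = $17,875. income exceeds $223,800 by $66,500, which is 45 full-or-partial $1,500 increments; reduction = 45 × $55 = $2,475, leaving $15,400.
Difference: |$17,875 − $15,400| = $2,475.

$2,475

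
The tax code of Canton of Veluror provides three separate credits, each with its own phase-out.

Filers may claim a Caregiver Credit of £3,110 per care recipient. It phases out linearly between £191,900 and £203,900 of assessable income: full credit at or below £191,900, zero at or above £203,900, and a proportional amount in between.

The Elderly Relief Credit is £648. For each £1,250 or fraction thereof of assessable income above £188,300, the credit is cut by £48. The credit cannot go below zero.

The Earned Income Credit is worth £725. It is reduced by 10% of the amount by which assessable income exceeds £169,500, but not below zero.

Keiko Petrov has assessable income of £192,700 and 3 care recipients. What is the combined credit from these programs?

Caregiver Credit: base = 3 × £3,110 = £9,330. £192,700 is £800 into a £12,000 phase-out range, leaving 11,200/12,000 of the credit: £9,330 × 11,200/12,000 = £8,708.
Elderly Relief Credit: income exceeds £188,300 by £4,400, which is 4 full-or-partial £1,250 increments; reduction = 4 × £48 = £192, leaving £456.
Earned Income Credit: 10% of the £23,200 excess over £169,500 is £2,320 ≥ base, so the credit is £0.
Total: £8,708 + £456 + £0 = £9,164.

£9,164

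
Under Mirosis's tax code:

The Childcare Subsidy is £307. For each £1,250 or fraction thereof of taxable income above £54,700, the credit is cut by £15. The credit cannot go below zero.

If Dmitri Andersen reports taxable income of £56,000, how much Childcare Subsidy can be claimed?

£277

Childcare Subsidy: income exceeds £54,700 by £1,300, which is 2 full-or-partial £1,250 increments; reduction = 2 × £15 = £30, leaving £277.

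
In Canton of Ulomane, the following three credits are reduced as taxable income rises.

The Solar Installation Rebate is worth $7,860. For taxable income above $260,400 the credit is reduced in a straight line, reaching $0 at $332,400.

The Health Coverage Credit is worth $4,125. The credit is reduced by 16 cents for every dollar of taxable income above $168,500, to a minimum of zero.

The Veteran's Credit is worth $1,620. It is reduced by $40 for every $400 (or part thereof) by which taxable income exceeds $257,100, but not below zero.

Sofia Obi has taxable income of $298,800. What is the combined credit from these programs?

Solar Installation Rebate: $298,800 is $38,400 into a $72,000 phase-out range, leaving 33,600/72,000 of the credit: $7,860 × 33,600/72,000 = $3,668.
Health Coverage Credit: 16% of the $130,300 excess over $168,500 is $20,848 ≥ base, so the credit is $0.
Veteran's Credit: income exceeds $257,100 by $41,700 → 105 increments × $40 = $4,200 ≥ base, so the credit is $0.
Total: $3,668 + $0 + $0 = $3,668.

$3,668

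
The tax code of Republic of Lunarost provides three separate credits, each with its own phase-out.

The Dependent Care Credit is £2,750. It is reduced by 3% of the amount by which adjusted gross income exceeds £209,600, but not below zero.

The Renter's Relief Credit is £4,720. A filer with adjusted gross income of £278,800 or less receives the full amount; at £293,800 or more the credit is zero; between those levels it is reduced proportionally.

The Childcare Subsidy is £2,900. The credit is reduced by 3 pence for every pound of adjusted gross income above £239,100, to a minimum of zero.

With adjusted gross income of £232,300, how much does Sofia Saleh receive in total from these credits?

Dependent Care Credit: 3% of the £22,700 excess over £209,600 is £681; credit = £2,750 − £681 = £2,069.
Renter's Relief Credit: £232,300 is at or below the £278,800 threshold, so the full £4,720 applies.
Childcare Subsidy: £232,300 is at or below the £239,100 threshold, so the full £2,900 applies.
Total: £2,069 + £4,720 + £2,900 = £9,689.

£9,689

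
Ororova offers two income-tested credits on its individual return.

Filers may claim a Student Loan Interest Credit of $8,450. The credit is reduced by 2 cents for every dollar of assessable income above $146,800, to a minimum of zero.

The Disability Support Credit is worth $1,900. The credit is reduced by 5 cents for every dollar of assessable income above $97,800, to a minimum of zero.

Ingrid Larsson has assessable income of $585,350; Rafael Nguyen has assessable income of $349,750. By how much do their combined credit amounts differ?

$4,391

Ingrid ($585,350): Student Loan Interest Credit: 2% of the $438,550 excess over $146,800 is $8,771 ≥ base, so the credit is $0. Disability Support Credit: 5% of the $487,550 excess over $97,800 is $24,377.50 ≥ base, so the credit is $0. total $0 + $0 = $0
Rafael ($349,750): Student Loan Interest Credit: 2% of the $202,950 excess over $146,800 is $4,059; credit = $8,450 − $4,059 = $4,391. Disability Support Credit: 5% of the $251,950 excess over $97,800 is $12,597.50 ≥ base, so the credit is $0. total $4,391 + $0 = $4,391
Difference: |$0 − $4,391| = $4,391.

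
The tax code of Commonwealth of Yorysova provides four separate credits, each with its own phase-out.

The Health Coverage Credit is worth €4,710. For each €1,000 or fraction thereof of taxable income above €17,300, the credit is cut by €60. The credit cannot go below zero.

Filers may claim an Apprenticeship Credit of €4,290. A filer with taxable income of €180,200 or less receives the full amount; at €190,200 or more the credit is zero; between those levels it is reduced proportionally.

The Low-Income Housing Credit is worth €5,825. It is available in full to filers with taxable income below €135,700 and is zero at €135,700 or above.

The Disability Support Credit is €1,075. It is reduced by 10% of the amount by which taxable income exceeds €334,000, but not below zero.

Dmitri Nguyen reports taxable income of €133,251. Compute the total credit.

€11,190

Health Coverage Credit: income exceeds €17,300 by €115,951 → 116 increments × €60 = €6,960 ≥ base, so the credit is €0.
Apprenticeship Credit: €133,251 is at or below the €180,200 threshold, so the full €4,290 applies.
Low-Income Housing Credit: €133,251 is below the €135,700 cutoff, so the full €5,825 applies.
Disability Support Credit: €133,251 is at or below the €334,000 threshold, so the full €1,075 applies.
Total: €0 + €4,290 + €5,825 + €1,075 = €11,190.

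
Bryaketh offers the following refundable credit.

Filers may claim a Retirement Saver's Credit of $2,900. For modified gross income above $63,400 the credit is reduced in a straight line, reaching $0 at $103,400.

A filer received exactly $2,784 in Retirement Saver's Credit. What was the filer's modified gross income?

$65,000

$2,784 is 2,784/2,900 of the full $2,900, so 116/2,900 of the $40,000 range has been used: income = $63,400 + $40,000 × 116/2,900 = $65,000.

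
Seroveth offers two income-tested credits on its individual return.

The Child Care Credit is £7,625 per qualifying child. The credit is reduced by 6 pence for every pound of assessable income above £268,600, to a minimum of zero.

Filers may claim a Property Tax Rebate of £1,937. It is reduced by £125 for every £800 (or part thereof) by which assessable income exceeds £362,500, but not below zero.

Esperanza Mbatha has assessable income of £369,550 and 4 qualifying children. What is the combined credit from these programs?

£25,255

Child Care Credit: base = 4 × £7,625 = £30,500. 6% of the £100,950 excess over £268,600 is £6,057; credit = £30,500 − £6,057 = £24,443.
Property Tax Rebate: income exceeds £362,500 by £7,050, which is 9 full-or-partial £800 increments; reduction = 9 × £125 = £1,125, leaving £812.
Total: £24,443 + £812 = £25,255.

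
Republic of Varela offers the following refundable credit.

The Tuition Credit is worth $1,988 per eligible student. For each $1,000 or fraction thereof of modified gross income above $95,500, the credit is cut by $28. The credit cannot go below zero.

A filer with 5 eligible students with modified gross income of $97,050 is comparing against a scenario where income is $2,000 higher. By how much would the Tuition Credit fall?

$56

At $97,050 — base = 5 × $1,988 = $9,940. income exceeds $95,500 by $1,550, which is 2 full-or-partial $1,000 increments; reduction = 2 × $28 = $56, leaving $9,884.
At $99,050 — base = 5 × $1,988 = $9,940. income exceeds $95,500 by $3,550, which is 4 full-or-partial $1,000 increments; reduction = 4 × $28 = $112, leaving $9,828.
Lost: $9,884 − $9,828 = $56.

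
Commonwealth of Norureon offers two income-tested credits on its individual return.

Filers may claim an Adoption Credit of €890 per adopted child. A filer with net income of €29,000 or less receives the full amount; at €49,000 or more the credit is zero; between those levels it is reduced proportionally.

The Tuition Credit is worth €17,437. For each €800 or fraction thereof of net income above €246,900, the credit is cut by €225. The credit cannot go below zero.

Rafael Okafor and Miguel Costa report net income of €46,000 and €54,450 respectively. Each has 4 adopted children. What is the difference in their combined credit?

Rafael (€46,000): Adoption Credit: base = 4 × €890 = €3,560. €46,000 is €17,000 into a €20,000 phase-out range, leaving 3,000/20,000 of the credit: €3,560 × 3,000/20,000 = €534. Tuition Credit: €46,000 is at or below the €246,900 threshold, so the full €17,437 applies. total €534 + €17,437 = €17,971
Miguel (€54,450): Adoption Credit: base = 4 × €890 = €3,560. €54,450 is at or above €49,000, so the credit is €0. Tuition Credit: €54,450 is at or below the €246,900 threshold, so the full €17,437 applies. total €0 + €17,437 = €17,437
Difference: |€17,971 − €17,437| = €534.

€534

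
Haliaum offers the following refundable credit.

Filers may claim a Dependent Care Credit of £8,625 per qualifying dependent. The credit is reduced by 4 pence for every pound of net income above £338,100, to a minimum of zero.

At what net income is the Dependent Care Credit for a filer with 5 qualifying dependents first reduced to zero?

£1,416,225

Full credit = 5 × £8,625 = £43,125.
The credit falls by 4% of each pound above £338,100, so it reaches zero when the excess is £43,125 / 4% = £1,078,125: income = £338,100 + £1,078,125 = £1,416,225.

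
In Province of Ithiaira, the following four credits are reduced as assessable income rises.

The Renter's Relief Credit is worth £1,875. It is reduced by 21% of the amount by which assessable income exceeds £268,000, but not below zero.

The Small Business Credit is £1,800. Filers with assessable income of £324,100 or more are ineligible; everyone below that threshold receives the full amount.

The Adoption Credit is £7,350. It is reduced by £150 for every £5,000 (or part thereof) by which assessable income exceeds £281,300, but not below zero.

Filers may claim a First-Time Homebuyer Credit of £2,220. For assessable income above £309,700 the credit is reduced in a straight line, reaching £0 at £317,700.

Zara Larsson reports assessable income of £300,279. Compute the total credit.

£10,770

Renter's Relief Credit: 21% of the £32,279 excess over £268,000 is £6,778.59 ≥ base, so the credit is £0.
Small Business Credit: £300,279 is below the £324,100 cutoff, so the full £1,800 applies.
Adoption Credit: income exceeds £281,300 by £18,979, which is 4 full-or-partial £5,000 increments; reduction = 4 × £150 = £600, leaving £6,750.
First-Time Homebuyer Credit: £300,279 is at or below the £309,700 threshold, so the full £2,220 applies.
Total: £0 + £1,800 + £6,750 + £2,220 = £10,770.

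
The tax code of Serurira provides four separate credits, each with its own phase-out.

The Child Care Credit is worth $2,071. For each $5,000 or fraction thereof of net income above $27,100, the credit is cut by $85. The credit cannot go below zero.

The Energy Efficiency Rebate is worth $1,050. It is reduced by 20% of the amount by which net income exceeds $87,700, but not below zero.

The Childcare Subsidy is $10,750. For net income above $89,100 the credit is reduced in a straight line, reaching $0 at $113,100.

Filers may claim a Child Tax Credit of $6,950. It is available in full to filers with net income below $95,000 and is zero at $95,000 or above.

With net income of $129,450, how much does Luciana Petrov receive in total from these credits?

$286

Child Care Credit: income exceeds $27,100 by $102,350, which is 21 full-or-partial $5,000 increments; reduction = 21 × $85 = $1,785, leaving $286.
Energy Efficiency Rebate: 20% of the $41,750 excess over $87,700 is $8,350 ≥ base, so the credit is $0.
Childcare Subsidy: $129,450 is at or above $113,100, so the credit is $0.
Child Tax Credit: $129,450 meets or exceeds the $95,000 cutoff, so the credit is $0.
Total: $286 + $0 + $0 + $0 = $286.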